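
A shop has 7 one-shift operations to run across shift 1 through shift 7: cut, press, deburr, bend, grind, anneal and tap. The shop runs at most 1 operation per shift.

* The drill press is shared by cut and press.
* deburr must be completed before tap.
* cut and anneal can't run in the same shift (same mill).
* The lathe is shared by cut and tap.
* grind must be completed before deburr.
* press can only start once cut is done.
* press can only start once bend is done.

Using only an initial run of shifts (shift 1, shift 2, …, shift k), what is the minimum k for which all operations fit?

7

The precedence chain requires at least 3 distinct shifts.
With at most 1 per shift and 7 operations, at least 7 shifts are needed.
7 works (last occupied shift: shift 7): for example deburr=shift 5, bend=shift 2, press=shift 3, cut=shift 1, tap=shift 6, anneal=shift 7, grind=shift 4.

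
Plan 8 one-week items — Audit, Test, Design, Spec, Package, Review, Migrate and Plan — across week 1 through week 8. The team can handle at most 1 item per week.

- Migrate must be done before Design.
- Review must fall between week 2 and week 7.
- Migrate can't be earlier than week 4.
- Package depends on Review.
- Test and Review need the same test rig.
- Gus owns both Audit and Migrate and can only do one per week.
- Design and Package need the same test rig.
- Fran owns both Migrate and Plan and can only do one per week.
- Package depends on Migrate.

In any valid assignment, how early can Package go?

Precedence pushes Package to at least week 5.
Package at week 5 is achievable: Migrate=week 4, Test=week 3, Review=week 2, Audit=week 1, Package=week 5, Design=week 6, Plan=week 8, Spec=week 7.

week 5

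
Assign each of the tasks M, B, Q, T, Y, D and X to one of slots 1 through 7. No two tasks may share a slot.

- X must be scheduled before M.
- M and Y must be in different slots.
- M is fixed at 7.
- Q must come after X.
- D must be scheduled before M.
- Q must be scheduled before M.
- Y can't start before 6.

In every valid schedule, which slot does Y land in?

Y's window is 6–7.
M is fixed at 7, and Y can't share a slot with M.
So Y must be 6.

6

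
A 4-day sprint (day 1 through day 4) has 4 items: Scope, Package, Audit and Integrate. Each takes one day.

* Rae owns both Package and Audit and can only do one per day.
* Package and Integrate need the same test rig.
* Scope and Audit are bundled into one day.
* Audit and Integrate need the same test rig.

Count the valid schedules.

Splitting on Scope: it can be day 1 (6), day 2 (6), day 3 (6), day 4 (6). Listing each branch's schedules as (Package, Audit, Integrate) by day number:
Scope=day 1: (2,1,3) (2,1,4) (3,1,2) (3,1,4) (4,1,2) (4,1,3) — 6.
Scope=day 2: (1,2,3) (1,2,4) (3,2,1) (3,2,4) (4,2,1) (4,2,3) — 6.
Scope=day 3: (1,3,2) (1,3,4) (2,3,1) (2,3,4) (4,3,1) (4,3,2) — 6.
Scope=day 4: (1,4,2) (1,4,3) (2,4,1) (2,4,3) (3,4,1) (3,4,2) — 6.
Summing: 6 + 6 + 6 + 6 = 24.

24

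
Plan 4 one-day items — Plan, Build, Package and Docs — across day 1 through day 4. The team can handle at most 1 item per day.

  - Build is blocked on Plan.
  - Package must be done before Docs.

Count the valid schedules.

6

Splitting on Plan: it can be day 1 (3), day 2 (2), day 3 (1). Listing each branch's schedules as (Build, Package, Docs) by day number:
Plan=day 1: (2,3,4) (3,2,4) (4,2,3) — 3.
Plan=day 2: (3,1,4) (4,1,3) — 2.
Plan=day 3: (4,1,2) — 1.
Summing: 3 + 2 + 1 = 6.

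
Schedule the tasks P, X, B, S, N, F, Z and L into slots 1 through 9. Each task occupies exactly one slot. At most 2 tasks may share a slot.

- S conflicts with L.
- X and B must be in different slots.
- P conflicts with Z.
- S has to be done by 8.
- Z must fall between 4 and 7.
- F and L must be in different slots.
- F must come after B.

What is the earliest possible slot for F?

2

Precedence pushes F to at least 2.
F at 2 is achievable: L -> 4, P -> 2, S -> 1, B -> 1, F -> 2, X -> 3, Z -> 4, N -> 3.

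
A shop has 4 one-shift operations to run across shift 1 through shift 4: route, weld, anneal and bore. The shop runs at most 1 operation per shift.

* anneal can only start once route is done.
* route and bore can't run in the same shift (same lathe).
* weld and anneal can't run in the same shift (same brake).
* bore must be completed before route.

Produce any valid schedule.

anneal -> shift 3, bore -> shift 1, route -> shift 2, weld -> shift 4

Checking: route(shift 2) before anneal(shift 3); bore(shift 1) before route(shift 2); route(shift 2) != bore(shift 1); weld(shift 4) != anneal(shift 3); max 1 per shift (cap 1).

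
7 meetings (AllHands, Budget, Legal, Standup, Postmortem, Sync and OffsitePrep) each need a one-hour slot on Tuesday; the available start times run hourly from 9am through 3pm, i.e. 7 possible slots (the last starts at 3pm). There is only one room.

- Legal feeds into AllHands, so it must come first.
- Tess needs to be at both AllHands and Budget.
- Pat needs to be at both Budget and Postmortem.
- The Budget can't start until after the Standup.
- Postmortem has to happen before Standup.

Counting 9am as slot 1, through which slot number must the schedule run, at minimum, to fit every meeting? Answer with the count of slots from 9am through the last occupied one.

7

The precedence chain requires at least 3 distinct slots.
With at most 1 per slot and 7 meetings, at least 7 slots are needed.
7 works (last occupied slot: 3pm): for example Standup in 10am; Legal in 11am; AllHands in 12pm; Postmortem in 9am; OffsitePrep in 3pm; Sync in 2pm; Budget in 1pm.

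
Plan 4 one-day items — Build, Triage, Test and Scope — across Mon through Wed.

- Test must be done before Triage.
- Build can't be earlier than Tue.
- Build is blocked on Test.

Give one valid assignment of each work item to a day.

Test=Mon; Scope=Mon; Build=Tue; Triage=Tue

Checking: Test(Mon) before Triage(Tue); Test(Mon) before Build(Tue); Build=Tue in [Tue,Wed].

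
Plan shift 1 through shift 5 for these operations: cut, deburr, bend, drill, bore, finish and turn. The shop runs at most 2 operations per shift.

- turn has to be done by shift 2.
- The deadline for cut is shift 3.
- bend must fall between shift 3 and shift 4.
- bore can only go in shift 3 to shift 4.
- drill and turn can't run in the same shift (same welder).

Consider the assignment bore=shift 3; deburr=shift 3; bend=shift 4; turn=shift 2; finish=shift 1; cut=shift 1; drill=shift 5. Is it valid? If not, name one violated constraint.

Yes, all constraints hold

drill and turn can't run in the same shift (same welder) — holds.
bend must fall between shift 3 and shift 4 — holds.
bore can only go in shift 3 to shift 4 — holds.
The shop runs at most 2 operations per shift — holds.
turn has to be done by shift 2 — holds.
The deadline for cut is shift 3 — holds.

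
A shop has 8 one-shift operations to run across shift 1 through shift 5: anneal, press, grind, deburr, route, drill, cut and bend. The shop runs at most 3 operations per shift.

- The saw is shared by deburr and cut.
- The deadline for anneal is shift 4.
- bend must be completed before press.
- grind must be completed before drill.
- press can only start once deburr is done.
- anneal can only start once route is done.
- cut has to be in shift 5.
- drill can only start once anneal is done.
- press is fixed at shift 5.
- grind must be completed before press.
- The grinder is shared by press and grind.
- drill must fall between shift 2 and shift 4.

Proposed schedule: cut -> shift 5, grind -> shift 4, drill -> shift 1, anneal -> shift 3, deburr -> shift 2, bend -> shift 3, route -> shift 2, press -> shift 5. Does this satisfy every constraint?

No — it violates: grind must be completed before drill

press can only start once deburr is done — holds.
The saw is shared by deburr and cut — holds.
The grinder is shared by press and grind — holds.
The shop runs at most 3 operations per shift — holds.
grind must be completed before press — holds.
bend must be completed before press — holds.
drill must fall between shift 2 and shift 4 — violated.
grind must be completed before drill — violated.
The deadline for anneal is shift 4 — holds.
cut has to be in shift 5 — holds.
drill can only start once anneal is done — violated.
anneal can only start once route is done — holds.
press is fixed at shift 5 — holds.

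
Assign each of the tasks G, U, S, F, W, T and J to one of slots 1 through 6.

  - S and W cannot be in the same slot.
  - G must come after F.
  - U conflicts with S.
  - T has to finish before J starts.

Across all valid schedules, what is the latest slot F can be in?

Downstream work caps F at 5.
F at 5 is achievable: F in 5; U in 1; T in 1; S in 2; J in 2; W in 1; G in 6.

5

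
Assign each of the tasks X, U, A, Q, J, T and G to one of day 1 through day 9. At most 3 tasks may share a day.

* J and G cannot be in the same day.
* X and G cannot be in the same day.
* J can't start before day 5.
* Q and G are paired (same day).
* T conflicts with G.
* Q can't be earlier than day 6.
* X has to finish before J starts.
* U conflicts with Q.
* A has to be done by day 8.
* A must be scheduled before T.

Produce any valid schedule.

T -> day 2; J -> day 5; Q -> day 6; U -> day 1; G -> day 6; A -> day 1; X -> day 1

Checking: X(day 1) before J(day 5); A(day 1) before T(day 2); U(day 1) != Q(day 6); J(day 5) != G(day 6); X(day 1) != G(day 6); T(day 2) != G(day 6); Q = G = day 6; A=day 1 in [day 1,day 8]; J=day 5 in [day 5,day 9]; Q=day 6 in [day 6,day 9]; max 3 per day (cap 3).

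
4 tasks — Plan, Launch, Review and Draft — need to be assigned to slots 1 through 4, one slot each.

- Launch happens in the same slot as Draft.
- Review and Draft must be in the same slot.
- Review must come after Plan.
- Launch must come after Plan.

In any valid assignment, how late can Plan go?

Downstream work caps Plan at 3.
Plan at 3 is achievable: Review=4, Plan=3, Draft=4, Launch=4.

3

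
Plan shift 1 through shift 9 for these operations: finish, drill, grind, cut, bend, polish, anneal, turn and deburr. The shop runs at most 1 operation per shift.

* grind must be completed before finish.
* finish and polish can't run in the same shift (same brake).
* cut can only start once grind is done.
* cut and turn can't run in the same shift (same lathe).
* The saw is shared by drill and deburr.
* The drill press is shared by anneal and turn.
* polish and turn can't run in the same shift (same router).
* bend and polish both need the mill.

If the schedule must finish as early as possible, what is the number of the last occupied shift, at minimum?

shift 9

The precedence chain requires at least 2 distinct shifts.
With at most 1 per shift and 9 operations, at least 9 shifts are needed.
9 works (last occupied shift: shift 9): for example turn in shift 8; bend in shift 5; drill in shift 4; cut in shift 3; finish in shift 2; anneal in shift 7; grind in shift 1; polish in shift 6; deburr in shift 9.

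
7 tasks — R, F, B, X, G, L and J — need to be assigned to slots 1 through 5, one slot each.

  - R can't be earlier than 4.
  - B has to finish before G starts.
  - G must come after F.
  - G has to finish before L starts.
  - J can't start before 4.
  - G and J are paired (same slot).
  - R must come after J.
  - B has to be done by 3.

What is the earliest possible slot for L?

Precedence pushes L to at least 5.
L at 5 is achievable: R=5, F=1, B=1, G=4, J=4, L=5, X=1.

5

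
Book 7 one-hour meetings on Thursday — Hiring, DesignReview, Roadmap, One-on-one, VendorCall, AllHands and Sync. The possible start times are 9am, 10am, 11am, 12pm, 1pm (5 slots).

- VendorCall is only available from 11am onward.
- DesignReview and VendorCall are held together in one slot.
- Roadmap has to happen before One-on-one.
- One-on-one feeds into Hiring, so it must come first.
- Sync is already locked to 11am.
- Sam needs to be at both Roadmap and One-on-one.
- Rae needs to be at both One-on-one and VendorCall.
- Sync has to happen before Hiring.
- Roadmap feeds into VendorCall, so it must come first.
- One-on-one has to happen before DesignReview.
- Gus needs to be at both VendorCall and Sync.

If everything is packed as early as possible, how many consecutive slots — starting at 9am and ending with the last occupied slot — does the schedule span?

The precedence chain requires at least 3 distinct slots.
Propagating the time windows through the other constraints, Hiring can't land before 12pm — that is slot 4 counting from 9am — so the schedule must run through at least 4 slots.
4 works (last occupied slot: 12pm): for example Roadmap in 9am, DesignReview in 12pm, Sync in 11am, AllHands in 9am, Hiring in 12pm, One-on-one in 10am, VendorCall in 12pm.

4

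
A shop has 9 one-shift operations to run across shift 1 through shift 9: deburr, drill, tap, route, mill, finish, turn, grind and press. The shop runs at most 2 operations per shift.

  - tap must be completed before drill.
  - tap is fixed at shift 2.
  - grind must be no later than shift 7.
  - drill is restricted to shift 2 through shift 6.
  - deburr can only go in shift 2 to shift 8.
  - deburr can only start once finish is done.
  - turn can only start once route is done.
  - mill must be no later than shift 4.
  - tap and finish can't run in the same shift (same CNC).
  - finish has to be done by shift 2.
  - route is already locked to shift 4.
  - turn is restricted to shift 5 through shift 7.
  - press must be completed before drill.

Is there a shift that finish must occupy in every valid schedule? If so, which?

shift 1

finish's window is shift 1–shift 2.
tap is fixed at shift 2, and finish can't share a shift with tap.
So finish must be shift 1.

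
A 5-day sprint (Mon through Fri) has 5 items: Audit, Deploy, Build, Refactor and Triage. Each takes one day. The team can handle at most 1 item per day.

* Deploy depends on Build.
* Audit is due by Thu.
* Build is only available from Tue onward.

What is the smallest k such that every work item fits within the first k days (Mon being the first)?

The precedence chain requires at least 2 distinct days.
With at most 1 per day and 5 work items, at least 5 days are needed.
Propagating the time windows through the other constraints, Deploy can't land before Wed — that is day 3 counting from Mon — so the schedule must run through at least 3 days.
5 works (last occupied day: Fri): for example Audit in Mon, Build in Tue, Deploy in Wed, Refactor in Thu, Triage in Fri.

5 days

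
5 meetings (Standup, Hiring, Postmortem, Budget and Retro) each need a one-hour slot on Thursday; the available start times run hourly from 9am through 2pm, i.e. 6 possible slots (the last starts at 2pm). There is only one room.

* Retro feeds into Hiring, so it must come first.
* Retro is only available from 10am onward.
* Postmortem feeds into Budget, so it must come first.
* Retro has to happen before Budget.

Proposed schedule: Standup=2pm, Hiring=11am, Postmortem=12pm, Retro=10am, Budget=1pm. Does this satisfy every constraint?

Yes

Retro has to happen before Budget — holds.
Retro is only available from 10am onward — holds.
There is only one room — holds.
Postmortem feeds into Budget, so it must come first — holds.
Retro feeds into Hiring, so it must come first — holds.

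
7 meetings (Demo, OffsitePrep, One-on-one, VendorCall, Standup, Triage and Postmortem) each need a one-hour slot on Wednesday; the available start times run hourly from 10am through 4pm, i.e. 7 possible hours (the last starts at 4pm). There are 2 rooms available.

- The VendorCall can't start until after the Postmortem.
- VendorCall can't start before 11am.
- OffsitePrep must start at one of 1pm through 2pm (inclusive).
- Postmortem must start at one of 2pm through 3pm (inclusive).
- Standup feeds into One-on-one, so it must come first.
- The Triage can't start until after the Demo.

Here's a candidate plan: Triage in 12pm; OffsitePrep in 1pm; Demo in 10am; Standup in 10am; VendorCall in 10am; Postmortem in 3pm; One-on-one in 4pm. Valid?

The VendorCall can't start until after the Postmortem — violated.
OffsitePrep must start at one of 1pm through 2pm (inclusive) — holds.
Postmortem must start at one of 2pm through 3pm (inclusive) — holds.
The Triage can't start until after the Demo — holds.
Standup feeds into One-on-one, so it must come first — holds.
There are 2 rooms available — violated.
VendorCall can't start before 11am — violated.

No. VendorCall can't start before 11am is not satisfied.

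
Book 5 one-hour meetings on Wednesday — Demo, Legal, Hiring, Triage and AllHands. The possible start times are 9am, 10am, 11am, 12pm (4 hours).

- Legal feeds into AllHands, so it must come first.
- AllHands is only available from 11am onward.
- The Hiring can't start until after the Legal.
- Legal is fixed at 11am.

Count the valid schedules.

Splitting on Demo: it can be 9am (4), 10am (4), 11am (4), 12pm (4). Listing each branch's schedules as (Legal, Hiring, Triage, AllHands):
Demo=9am: (11am,12pm,9am,12pm) (11am,12pm,10am,12pm) (11am,12pm,11am,12pm) (11am,12pm,12pm,12pm) — 4.
Demo=10am: (11am,12pm,9am,12pm) (11am,12pm,10am,12pm) (11am,12pm,11am,12pm) (11am,12pm,12pm,12pm) — 4.
Demo=11am: (11am,12pm,9am,12pm) (11am,12pm,10am,12pm) (11am,12pm,11am,12pm) (11am,12pm,12pm,12pm) — 4.
Demo=12pm: (11am,12pm,9am,12pm) (11am,12pm,10am,12pm) (11am,12pm,11am,12pm) (11am,12pm,12pm,12pm) — 4.
Summing: 4 + 4 + 4 + 4 = 16.

16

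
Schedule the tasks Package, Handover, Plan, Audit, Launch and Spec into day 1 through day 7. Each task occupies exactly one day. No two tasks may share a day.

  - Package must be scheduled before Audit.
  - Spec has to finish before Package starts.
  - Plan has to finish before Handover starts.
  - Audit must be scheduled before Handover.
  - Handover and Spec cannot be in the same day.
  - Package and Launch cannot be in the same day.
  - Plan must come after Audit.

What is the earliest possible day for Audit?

Precedence pushes Audit to at least day 3; downstream work caps Audit at day 5.
Audit at day 3 is achievable: Plan=day 4; Package=day 2; Handover=day 5; Spec=day 1; Launch=day 6; Audit=day 3.

day 3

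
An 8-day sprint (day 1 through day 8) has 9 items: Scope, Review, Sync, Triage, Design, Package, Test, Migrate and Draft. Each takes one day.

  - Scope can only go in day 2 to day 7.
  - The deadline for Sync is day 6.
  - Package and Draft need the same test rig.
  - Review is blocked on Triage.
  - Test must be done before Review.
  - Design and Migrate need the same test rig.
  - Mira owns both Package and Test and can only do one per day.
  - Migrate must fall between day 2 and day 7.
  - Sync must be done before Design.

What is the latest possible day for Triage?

day 7

Downstream work caps Triage at day 7.
Triage at day 7 is achievable: Draft=day 1; Triage=day 7; Migrate=day 2; Sync=day 1; Design=day 3; Review=day 8; Scope=day 2; Test=day 1; Package=day 2.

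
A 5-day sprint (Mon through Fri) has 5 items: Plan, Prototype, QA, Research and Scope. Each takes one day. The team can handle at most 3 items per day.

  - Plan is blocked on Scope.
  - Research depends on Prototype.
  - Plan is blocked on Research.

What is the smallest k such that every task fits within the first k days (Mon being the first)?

The precedence chain requires at least 3 distinct days.
With at most 3 per day and 5 tasks, at least 2 days are needed.
3 works (last occupied day: Wed): for example Plan in Wed; Prototype in Mon; Research in Tue; QA in Mon; Scope in Mon.

3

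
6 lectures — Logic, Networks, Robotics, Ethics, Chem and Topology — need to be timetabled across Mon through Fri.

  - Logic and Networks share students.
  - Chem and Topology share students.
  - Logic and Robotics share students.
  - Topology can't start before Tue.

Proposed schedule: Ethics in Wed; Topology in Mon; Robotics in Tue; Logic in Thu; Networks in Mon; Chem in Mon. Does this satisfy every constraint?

Logic and Networks share students — holds.
Logic and Robotics share students — holds.
Topology can't start before Tue — violated.
Chem and Topology share students — violated.

No — it violates: Chem and Topology share students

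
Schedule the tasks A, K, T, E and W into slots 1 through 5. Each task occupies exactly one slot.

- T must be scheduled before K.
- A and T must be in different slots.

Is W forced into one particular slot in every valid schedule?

W can be 1 (e.g. K -> 2, E -> 1, T -> 1, W -> 1, A -> 2) or 2 (e.g. W in 2, A in 2, E in 1, T in 1, K in 2).

No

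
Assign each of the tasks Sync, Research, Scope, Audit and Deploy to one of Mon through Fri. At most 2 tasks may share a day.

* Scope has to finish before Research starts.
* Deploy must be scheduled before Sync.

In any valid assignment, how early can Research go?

Precedence pushes Research to at least Tue.
Research at Tue is achievable: Scope -> Mon, Audit -> Wed, Deploy -> Mon, Research -> Tue, Sync -> Tue.

Tue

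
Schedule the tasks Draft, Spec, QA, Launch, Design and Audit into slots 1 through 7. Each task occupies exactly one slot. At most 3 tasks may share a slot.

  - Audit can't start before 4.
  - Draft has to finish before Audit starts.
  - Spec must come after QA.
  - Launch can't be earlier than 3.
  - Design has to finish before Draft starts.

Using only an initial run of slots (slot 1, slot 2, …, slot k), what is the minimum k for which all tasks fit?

4 slots

The precedence chain requires at least 3 distinct slots.
With at most 3 per slot and 6 tasks, at least 2 slots are needed.
Audit can't be placed before 4, so the schedule must run through at least slot 4.
4 works (last occupied slot: 4): for example QA -> 1, Draft -> 2, Design -> 1, Spec -> 2, Audit -> 4, Launch -> 3.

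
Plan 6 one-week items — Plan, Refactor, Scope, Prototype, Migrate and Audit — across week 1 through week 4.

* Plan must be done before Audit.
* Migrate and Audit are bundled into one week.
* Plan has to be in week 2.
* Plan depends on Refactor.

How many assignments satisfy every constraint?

Splitting on Scope: it can be week 1 (8), week 2 (8), week 3 (8), week 4 (8). Listing each branch's schedules as (Plan, Refactor, Prototype, Migrate, Audit) by week number:
Scope=week 1: (2,1,1,3,3) (2,1,1,4,4) (2,1,2,3,3) (2,1,2,4,4) (2,1,3,3,3) (2,1,3,4,4) (2,1,4,3,3) (2,1,4,4,4) — 8.
Scope=week 2: (2,1,1,3,3) (2,1,1,4,4) (2,1,2,3,3) (2,1,2,4,4) (2,1,3,3,3) (2,1,3,4,4) (2,1,4,3,3) (2,1,4,4,4) — 8.
Scope=week 3: (2,1,1,3,3) (2,1,1,4,4) (2,1,2,3,3) (2,1,2,4,4) (2,1,3,3,3) (2,1,3,4,4) (2,1,4,3,3) (2,1,4,4,4) — 8.
Scope=week 4: (2,1,1,3,3) (2,1,1,4,4) (2,1,2,3,3) (2,1,2,4,4) (2,1,3,3,3) (2,1,3,4,4) (2,1,4,3,3) (2,1,4,4,4) — 8.
Summing: 8 + 8 + 8 + 8 = 32.

32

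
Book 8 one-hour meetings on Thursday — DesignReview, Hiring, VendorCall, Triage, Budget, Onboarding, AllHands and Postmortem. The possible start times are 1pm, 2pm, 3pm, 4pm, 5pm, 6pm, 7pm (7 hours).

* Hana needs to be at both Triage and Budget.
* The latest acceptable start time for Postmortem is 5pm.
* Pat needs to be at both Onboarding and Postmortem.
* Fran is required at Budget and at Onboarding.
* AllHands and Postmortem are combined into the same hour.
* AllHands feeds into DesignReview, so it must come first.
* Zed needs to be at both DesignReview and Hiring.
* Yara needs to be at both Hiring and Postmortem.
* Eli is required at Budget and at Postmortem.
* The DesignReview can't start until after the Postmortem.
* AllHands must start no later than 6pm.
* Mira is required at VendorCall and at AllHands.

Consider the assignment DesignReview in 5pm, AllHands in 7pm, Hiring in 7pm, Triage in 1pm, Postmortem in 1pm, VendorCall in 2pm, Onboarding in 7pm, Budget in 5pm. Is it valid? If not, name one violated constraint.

AllHands must start no later than 6pm — violated.
AllHands and Postmortem are combined into the same hour — violated.
Yara needs to be at both Hiring and Postmortem — holds.
Eli is required at Budget and at Postmortem — holds.
Zed needs to be at both DesignReview and Hiring — holds.
Pat needs to be at both Onboarding and Postmortem — holds.
Mira is required at VendorCall and at AllHands — holds.
AllHands feeds into DesignReview, so it must come first — violated.
The DesignReview can't start until after the Postmortem — holds.
Hana needs to be at both Triage and Budget — holds.
Fran is required at Budget and at Onboarding — holds.
The latest acceptable start time for Postmortem is 5pm — holds.

No. AllHands must start no later than 6pm is not satisfied.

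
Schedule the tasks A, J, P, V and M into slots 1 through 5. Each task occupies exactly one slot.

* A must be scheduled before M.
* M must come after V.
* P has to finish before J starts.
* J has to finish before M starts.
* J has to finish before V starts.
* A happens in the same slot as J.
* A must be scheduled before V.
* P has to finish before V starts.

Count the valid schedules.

5

Splitting on A: it can be 2 (3), 3 (2). Listing each branch's schedules as (J, P, V, M):
A=2: (2,1,3,4) (2,1,3,5) (2,1,4,5) — 3.
A=3: (3,1,4,5) (3,2,4,5) — 2.
Summing: 3 + 2 = 5.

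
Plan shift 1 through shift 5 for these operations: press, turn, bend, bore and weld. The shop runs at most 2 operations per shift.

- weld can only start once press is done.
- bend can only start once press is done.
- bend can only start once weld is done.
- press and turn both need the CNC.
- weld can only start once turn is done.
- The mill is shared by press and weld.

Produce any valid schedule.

press=shift 1, bore=shift 1, turn=shift 2, weld=shift 3, bend=shift 4

Checking: weld(shift 3) before bend(shift 4); turn(shift 2) before weld(shift 3); press(shift 1) before bend(shift 4); press(shift 1) before weld(shift 3); press(shift 1) != turn(shift 2); press(shift 1) != weld(shift 3); max 2 per shift (cap 2).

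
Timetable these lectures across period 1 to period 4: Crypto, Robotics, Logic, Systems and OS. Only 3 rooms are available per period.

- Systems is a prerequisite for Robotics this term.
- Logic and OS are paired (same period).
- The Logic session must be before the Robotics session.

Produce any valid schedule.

Logic -> period 1, Robotics -> period 2, Systems -> period 1, Crypto -> period 2, OS -> period 1

Checking: Logic(period 1) before Robotics(period 2); Systems(period 1) before Robotics(period 2); Logic = OS = period 1; max 3 per period (cap 3).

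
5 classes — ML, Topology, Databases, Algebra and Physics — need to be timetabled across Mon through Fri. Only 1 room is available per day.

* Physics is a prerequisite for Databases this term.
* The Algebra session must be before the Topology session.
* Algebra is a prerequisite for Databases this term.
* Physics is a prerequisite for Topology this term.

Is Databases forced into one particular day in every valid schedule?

Databases can be Wed (e.g. ML -> Fri, Algebra -> Mon, Databases -> Wed, Topology -> Thu, Physics -> Tue) or Thu (e.g. Databases -> Thu, Physics -> Tue, Topology -> Wed, ML -> Fri, Algebra -> Mon).

No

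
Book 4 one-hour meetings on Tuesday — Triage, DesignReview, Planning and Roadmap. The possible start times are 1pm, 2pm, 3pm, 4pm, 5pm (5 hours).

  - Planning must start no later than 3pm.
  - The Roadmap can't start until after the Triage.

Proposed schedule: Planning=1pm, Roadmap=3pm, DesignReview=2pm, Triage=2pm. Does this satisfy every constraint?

Planning must start no later than 3pm — holds.
The Roadmap can't start until after the Triage — holds.

Yes, all constraints hold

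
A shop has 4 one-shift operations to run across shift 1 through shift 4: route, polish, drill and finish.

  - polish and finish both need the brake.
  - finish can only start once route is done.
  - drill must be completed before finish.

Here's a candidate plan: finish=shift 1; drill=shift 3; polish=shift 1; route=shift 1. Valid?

No — it violates: polish and finish both need the brake

drill must be completed before finish — violated.
finish can only start once route is done — violated.
polish and finish both need the brake — violated.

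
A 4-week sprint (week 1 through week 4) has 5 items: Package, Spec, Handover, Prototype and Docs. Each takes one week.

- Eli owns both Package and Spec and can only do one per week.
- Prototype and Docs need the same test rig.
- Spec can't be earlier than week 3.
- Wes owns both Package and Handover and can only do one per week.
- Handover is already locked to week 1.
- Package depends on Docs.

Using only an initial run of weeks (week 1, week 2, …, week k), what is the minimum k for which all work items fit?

The precedence chain requires at least 2 distinct weeks.
Spec can't be placed before week 3, so the schedule must run through at least week 3.
3 works (last occupied week: week 3): for example Spec -> week 3, Prototype -> week 2, Handover -> week 1, Package -> week 2, Docs -> week 1.

3 weeks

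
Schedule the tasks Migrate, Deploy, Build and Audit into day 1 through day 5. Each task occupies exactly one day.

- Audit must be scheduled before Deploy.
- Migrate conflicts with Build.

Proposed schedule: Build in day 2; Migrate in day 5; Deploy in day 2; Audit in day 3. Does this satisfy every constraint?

No — it violates: Audit must be scheduled before Deploy

Audit must be scheduled before Deploy — violated.
Migrate conflicts with Build — holds.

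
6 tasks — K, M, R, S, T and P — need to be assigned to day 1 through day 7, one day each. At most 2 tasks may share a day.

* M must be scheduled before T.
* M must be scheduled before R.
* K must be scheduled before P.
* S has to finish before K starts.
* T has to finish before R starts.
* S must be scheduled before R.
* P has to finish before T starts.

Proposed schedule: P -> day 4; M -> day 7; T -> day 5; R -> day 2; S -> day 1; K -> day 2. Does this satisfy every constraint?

M must be scheduled before T — violated.
M must be scheduled before R — violated.
S has to finish before K starts — holds.
K must be scheduled before P — holds.
P has to finish before T starts — holds.
At most 2 tasks may share a day — holds.
T has to finish before R starts — violated.
S must be scheduled before R — holds.

Invalid. M must be scheduled before R.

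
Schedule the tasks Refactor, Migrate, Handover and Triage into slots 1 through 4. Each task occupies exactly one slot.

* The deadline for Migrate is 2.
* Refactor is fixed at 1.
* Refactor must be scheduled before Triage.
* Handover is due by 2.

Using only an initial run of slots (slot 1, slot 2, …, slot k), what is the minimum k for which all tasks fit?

The precedence chain requires at least 2 distinct slots.
2 works (last occupied slot: 2): for example Handover -> 1, Refactor -> 1, Migrate -> 1, Triage -> 2.

2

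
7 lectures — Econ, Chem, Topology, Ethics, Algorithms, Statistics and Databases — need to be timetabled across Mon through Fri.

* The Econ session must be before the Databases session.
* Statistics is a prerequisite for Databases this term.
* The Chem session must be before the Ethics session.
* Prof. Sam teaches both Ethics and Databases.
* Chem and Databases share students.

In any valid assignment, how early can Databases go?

Precedence pushes Databases to at least Tue.
Databases at Tue is achievable: Econ -> Mon; Statistics -> Mon; Chem -> Mon; Algorithms -> Mon; Ethics -> Wed; Topology -> Mon; Databases -> Tue.

Tue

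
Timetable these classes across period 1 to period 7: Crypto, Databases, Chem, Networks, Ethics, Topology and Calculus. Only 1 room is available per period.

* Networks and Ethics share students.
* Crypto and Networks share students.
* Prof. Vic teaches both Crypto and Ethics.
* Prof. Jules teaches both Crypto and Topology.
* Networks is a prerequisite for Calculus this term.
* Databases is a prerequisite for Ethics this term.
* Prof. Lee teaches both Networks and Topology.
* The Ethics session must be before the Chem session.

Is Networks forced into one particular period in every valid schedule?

Networks can be period 1 (e.g. Networks=period 1, Crypto=period 6, Ethics=period 3, Topology=period 7, Databases=period 2, Chem=period 4, Calculus=period 5) or period 2 (e.g. Ethics in period 3, Networks in period 2, Databases in period 1, Chem in period 4, Calculus in period 5, Topology in period 7, Crypto in period 6).

No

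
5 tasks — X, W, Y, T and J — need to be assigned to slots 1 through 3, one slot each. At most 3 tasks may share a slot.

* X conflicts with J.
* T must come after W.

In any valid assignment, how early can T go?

2

Precedence pushes T to at least 2.
T at 2 is achievable: J in 2; X in 1; W in 1; T in 2; Y in 1.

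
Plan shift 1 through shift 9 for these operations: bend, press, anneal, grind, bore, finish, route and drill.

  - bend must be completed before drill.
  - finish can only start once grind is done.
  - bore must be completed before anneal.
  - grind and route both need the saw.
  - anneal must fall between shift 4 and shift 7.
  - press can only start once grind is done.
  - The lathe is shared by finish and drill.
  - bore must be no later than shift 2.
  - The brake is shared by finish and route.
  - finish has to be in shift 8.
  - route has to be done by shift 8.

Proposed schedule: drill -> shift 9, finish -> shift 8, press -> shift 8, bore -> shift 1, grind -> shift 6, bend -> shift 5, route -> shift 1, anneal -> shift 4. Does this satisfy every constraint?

Valid

finish can only start once grind is done — holds.
bore must be no later than shift 2 — holds.
bend must be completed before drill — holds.
grind and route both need the saw — holds.
The lathe is shared by finish and drill — holds.
finish has to be in shift 8 — holds.
anneal must fall between shift 4 and shift 7 — holds.
route has to be done by shift 8 — holds.
bore must be completed before anneal — holds.
The brake is shared by finish and route — holds.
press can only start once grind is done — holds.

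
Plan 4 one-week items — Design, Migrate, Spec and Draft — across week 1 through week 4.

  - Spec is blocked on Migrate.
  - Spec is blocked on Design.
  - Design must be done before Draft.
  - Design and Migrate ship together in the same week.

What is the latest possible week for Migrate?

week 3

Downstream work caps Migrate at week 3.
Migrate at week 3 is achievable: Spec in week 4, Migrate in week 3, Design in week 3, Draft in week 4.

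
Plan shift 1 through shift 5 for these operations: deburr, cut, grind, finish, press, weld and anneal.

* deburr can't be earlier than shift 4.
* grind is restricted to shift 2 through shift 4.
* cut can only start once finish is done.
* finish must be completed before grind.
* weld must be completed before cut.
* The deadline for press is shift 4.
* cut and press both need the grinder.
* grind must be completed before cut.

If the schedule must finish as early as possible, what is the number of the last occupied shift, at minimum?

shift 4

The precedence chain requires at least 3 distinct shifts.
deburr can't be placed before shift 4, so the schedule must run through at least shift 4.
4 works (last occupied shift: shift 4): for example deburr in shift 4; grind in shift 2; cut in shift 3; weld in shift 1; anneal in shift 1; press in shift 1; finish in shift 1.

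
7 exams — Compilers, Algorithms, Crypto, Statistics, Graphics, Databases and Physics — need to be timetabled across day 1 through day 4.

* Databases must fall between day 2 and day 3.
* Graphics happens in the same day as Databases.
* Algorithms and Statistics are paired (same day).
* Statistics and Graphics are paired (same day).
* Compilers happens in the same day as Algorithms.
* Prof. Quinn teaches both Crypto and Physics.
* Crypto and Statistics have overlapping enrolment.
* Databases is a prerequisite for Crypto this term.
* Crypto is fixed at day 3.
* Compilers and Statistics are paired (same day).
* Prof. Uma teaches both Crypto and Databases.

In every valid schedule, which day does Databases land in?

Databases's window is day 2–day 3.
Crypto is fixed at day 3, and Databases can't share a day with Crypto.
So Databases must be day 2.

day 2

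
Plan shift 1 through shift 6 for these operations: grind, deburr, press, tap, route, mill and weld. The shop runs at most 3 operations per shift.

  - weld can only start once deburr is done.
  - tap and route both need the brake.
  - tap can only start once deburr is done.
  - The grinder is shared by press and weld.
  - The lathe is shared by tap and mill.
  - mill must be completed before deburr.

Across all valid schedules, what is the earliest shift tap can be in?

Precedence pushes tap to at least shift 3.
tap at shift 3 is achievable: grind -> shift 1, mill -> shift 1, deburr -> shift 2, weld -> shift 3, tap -> shift 3, route -> shift 2, press -> shift 1.

shift 3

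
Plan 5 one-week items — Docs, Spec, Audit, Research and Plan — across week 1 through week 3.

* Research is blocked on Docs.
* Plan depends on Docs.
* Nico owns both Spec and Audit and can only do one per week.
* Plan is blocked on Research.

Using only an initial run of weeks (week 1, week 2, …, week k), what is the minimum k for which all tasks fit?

The precedence chain requires at least 3 distinct weeks.
3 works (last occupied week: week 3): for example Spec in week 1; Audit in week 2; Docs in week 1; Plan in week 3; Research in week 2.

3 weeks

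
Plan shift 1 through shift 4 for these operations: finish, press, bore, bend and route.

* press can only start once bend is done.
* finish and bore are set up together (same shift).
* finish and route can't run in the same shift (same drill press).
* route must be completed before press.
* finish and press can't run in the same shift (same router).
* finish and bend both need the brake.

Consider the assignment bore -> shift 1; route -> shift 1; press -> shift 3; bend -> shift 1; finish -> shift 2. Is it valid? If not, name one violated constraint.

finish and press can't run in the same shift (same router) — holds.
finish and bore are set up together (same shift) — violated.
route must be completed before press — holds.
press can only start once bend is done — holds.
finish and bend both need the brake — holds.
finish and route can't run in the same shift (same drill press) — holds.

No. finish and bore are set up together (same shift) is not satisfied.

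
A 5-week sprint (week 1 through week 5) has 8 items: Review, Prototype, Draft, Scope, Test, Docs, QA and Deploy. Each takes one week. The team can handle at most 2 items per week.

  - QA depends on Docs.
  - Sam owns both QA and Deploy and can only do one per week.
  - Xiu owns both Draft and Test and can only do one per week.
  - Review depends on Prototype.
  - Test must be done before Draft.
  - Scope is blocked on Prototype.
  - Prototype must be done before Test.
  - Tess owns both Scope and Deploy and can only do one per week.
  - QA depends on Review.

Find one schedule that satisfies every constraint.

Scope in week 4, Docs in week 1, Review in week 2, Test in week 2, Deploy in week 5, QA in week 3, Draft in week 3, Prototype in week 1

Checking: Review(week 2) before QA(week 3); Prototype(week 1) before Scope(week 4); Prototype(week 1) before Review(week 2); Test(week 2) before Draft(week 3); Docs(week 1) before QA(week 3); Prototype(week 1) before Test(week 2); Scope(week 4) != Deploy(week 5); Draft(week 3) != Test(week 2); QA(week 3) != Deploy(week 5); max 2 per week (cap 2).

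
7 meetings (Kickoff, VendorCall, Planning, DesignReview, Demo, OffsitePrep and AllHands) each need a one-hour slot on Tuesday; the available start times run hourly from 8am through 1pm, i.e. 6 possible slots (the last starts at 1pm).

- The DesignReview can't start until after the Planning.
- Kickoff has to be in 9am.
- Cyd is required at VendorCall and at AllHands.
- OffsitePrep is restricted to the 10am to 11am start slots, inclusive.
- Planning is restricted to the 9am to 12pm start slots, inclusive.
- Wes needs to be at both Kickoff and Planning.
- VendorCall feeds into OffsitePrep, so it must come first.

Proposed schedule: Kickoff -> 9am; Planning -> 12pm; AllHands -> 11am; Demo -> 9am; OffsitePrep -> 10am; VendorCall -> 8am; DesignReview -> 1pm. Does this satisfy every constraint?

Cyd is required at VendorCall and at AllHands — holds.
OffsitePrep is restricted to the 10am to 11am start slots, inclusive — holds.
Kickoff has to be in 9am — holds.
Wes needs to be at both Kickoff and Planning — holds.
The DesignReview can't start until after the Planning — holds.
VendorCall feeds into OffsitePrep, so it must come first — holds.
Planning is restricted to the 9am to 12pm start slots, inclusive — holds.

Yes, all constraints hold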